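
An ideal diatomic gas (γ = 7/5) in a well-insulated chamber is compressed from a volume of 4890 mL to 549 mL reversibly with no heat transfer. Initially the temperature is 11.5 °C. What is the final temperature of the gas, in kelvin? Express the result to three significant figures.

Adiabatic: T₁V₁^(γ−1) = T₂V₂^(γ−1) ⇒ T₂ = T₁ (V₁/V₂)^(γ−1).
T₁ = 11.5 °C = 284.6 K.
T₂ = 284.6 × (4890/549)^(2/5) = 682.7 K.

T₂ ≈ 683 K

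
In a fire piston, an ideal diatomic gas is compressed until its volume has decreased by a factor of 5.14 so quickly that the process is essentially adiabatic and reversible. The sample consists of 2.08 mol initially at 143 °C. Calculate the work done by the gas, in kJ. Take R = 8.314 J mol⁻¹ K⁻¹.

W ≈ -16.6 kJ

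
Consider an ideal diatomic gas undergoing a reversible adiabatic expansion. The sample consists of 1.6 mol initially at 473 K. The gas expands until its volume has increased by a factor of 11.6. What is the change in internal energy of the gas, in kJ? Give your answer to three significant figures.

ΔU ≈ -9.83 kJ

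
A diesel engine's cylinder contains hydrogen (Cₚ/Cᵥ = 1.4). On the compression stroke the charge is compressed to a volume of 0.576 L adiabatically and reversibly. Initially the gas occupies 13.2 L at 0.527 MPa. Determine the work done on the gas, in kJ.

P₂ = P₁(V₁/V₂)^γ = 0.527×(13.2/0.576)^(1.4) = 42.27 MPa.
For a reversible adiabat, W_by_gas = (P₁V₁ − P₂V₂)/(γ−1).
W_by = (527000×0.0132 − 4.227×10^7×0.000576) / (0.4) = -43480 J.
W_on_gas = −W_by = 43480 J.

W ≈ 43.5 kJ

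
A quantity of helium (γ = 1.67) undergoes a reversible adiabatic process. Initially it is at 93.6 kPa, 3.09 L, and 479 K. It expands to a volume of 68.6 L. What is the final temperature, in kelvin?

T₂ ≈ 60.0 K

Adiabatic: T₁V₁^(γ−1) = T₂V₂^(γ−1) ⇒ T₂ = T₁ (V₁/V₂)^(γ−1).
T₂ = 479 × (3.09/68.6)^(0.67) = 60.02 K.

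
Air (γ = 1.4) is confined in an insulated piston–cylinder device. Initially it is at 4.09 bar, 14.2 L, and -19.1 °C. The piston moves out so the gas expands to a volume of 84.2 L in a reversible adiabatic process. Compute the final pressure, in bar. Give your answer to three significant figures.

Since PV^γ is constant along a reversible adiabat, P₂ = P₁ (V₁/V₂)^γ.
P₂ = 4.09 × (14.2/84.2)^(1.4) = 0.3384 bar.

P₂ ≈ 0.338 bar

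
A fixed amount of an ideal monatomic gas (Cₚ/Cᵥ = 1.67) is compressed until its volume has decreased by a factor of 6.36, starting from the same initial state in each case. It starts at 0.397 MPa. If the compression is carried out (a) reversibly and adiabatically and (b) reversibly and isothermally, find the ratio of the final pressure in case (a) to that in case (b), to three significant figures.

Isothermal: P_b = P₁(V₁/V₂) = 0.397×6.36.
Adiabatic: P_a = P₁(V₁/V₂)^γ = 0.397×6.36^(1.67).
P_a/P_b = (V₁/V₂)^(γ−1) = 6.36^(0.67) = 3.454.

P_adiabatic / P_isothermal ≈ 3.45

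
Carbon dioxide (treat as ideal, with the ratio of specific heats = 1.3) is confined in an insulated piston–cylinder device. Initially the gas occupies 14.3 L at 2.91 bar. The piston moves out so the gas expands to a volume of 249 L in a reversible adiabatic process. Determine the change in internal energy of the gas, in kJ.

P₂ = P₁(V₁/V₂)^γ = 2.91×(14.3/249)^(1.3) = 0.07092 bar.
For a reversible adiabat, W_by_gas = (P₁V₁ − P₂V₂)/(γ−1).
W_by = (291000×0.0143 − 7092×0.249) / (0.3) = 7985 J.
Q = 0 ⇒ ΔU = −W_by = -7985 J.

ΔU ≈ -7.98 kJ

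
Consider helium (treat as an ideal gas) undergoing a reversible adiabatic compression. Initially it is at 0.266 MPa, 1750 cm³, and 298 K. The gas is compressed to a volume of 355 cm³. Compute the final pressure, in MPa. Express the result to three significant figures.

P₂ ≈ 3.80 MPa

Since PV^γ is constant along a reversible adiabat, P₂ = P₁ (V₁/V₂)^γ.
γ = 5/3 for a monatomic ideal gas.
P₂ = 0.266 × (1750/355)^(5/3) = 3.798 MPa.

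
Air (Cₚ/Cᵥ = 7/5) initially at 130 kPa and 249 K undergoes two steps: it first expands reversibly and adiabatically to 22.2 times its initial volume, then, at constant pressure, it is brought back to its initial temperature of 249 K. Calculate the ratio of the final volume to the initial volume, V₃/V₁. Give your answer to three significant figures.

V₃/V₁ ≈ 76.7

Adiabatic step: V₂/V₁ = 22.2; T₂ = T₁·(1/22.2)^(2/5) = 72.05 K.
Isobaric step: V₃/V₂ = T₃/T₂ = 249/72.05.
V₃/V₁ = (V₂/V₁)(V₃/V₂) = 22.2 × (249/72.05) = 76.72.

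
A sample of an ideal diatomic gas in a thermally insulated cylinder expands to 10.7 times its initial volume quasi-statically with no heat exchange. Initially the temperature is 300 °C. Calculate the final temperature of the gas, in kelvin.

T₂ ≈ 222 K

For a reversible adiabat TV^(γ−1) is constant, so T₂ = T₁ (V₁/V₂)^(γ−1).
For a diatomic ideal gas γ = 7/5, so γ−1 = 2/5.
T₁ = 300 °C = 573.1 K.
T₂ = 573.1 × (1/10.7)^(2/5) = 222.1 K.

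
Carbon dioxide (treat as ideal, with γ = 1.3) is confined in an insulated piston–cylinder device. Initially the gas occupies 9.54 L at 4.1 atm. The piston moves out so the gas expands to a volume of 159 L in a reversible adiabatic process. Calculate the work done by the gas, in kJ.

W ≈ 7.53 kJ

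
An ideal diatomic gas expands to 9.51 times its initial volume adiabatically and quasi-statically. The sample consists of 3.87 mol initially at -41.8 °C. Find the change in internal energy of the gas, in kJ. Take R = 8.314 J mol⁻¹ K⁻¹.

For a reversible adiabat TV^(γ−1) is constant, so T₂ = T₁ (V₁/V₂)^(γ−1).
γ = 7/5 for a diatomic ideal gas, so γ−1 = 2/5.
T₁ = -41.8 °C = 231.3 K.
T₂ = 231.3 × (1/9.51)^(2/5) = 93.97 K.
Q = 0, so ΔU = W_on_gas = nCᵥΔT with Cᵥ = R/(γ−1) = 20.79 J/(mol·K).
ΔU = 3.87 × 20.79 × (93.97 − 231.3) = -11050 J.

ΔU ≈ -11.1 kJ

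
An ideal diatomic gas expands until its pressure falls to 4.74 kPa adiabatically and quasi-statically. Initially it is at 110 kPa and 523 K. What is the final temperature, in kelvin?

T₂ ≈ 213 K

Along an adiabat T P^((1−γ)/γ) is constant, so T₂ = T₁ (P₂/P₁)^((γ−1)/γ).
For a diatomic ideal gas γ = 7/5, so (γ−1)/γ = 2/7.
T₂ = 523 × (4.74/110)^(2/7) = 213 K.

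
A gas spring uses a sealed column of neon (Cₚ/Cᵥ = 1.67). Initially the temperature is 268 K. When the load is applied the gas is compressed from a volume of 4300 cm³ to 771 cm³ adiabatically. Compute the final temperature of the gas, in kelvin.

Adiabatic: T₁V₁^(γ−1) = T₂V₂^(γ−1) ⇒ T₂ = T₁ (V₁/V₂)^(γ−1).
T₂ = 268 × (4300/771)^(0.67) = 847.7 K.

T₂ ≈ 848 K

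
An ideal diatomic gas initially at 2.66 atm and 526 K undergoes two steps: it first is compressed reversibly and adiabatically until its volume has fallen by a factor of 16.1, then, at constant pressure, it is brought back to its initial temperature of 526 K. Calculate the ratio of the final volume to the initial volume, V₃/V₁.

V₃/V₁ ≈ 0.0204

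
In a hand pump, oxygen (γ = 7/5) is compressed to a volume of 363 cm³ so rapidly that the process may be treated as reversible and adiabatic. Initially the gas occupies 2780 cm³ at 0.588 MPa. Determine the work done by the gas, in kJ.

P₂ = P₁(V₁/V₂)^γ = 0.588×(2780/363)^(7/5) = 10.17 MPa.
For a reversible adiabat, W_by_gas = (P₁V₁ − P₂V₂)/(γ−1).
W_by = (588000×0.00278 − 1.017×10^7×0.000363) / (2/5) = -5139 J.

W ≈ -5.14 kJ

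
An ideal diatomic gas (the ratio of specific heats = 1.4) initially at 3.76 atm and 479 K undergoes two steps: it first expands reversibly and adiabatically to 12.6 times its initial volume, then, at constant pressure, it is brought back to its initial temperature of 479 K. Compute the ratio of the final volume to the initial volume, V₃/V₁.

V₃/V₁ ≈ 34.7

Adiabatic step: V₂/V₁ = 12.6; T₂ = T₁·(1/12.6)^(0.4) = 173.9 K.
Isobaric step: V₃/V₂ = T₃/T₂ = 479/173.9.
V₃/V₁ = (V₂/V₁)(V₃/V₂) = 12.6 × (479/173.9) = 34.72.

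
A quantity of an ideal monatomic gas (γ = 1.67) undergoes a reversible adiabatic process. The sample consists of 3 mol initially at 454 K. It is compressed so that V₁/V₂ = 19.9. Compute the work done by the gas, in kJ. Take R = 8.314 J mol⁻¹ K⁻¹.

W ≈ -108 kJ

For a reversible adiabat TV^(γ−1) is constant, so T₂ = T₁ (V₁/V₂)^(γ−1).
T₂ = 454 × 19.9^(0.67) = 3367 K.
Q = 0, so ΔU = W_on_gas = nCᵥΔT with Cᵥ = R/(γ−1) = 12.41 J/(mol·K).
ΔU = 3 × 12.41 × (3367 − 454) = 108500 J.
Work done by the gas = −ΔU = -108500 J.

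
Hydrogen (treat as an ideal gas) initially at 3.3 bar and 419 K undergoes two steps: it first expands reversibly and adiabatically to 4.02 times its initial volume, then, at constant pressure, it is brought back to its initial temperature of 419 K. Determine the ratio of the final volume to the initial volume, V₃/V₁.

V₃/V₁ ≈ 7.01

For a diatomic ideal gas γ = 7/5.
Adiabatic step: V₂/V₁ = 4.02; T₂ = T₁·(1/4.02)^(2/5) = 240.2 K.
Isobaric step: V₃/V₂ = T₃/T₂ = 419/240.2.
V₃/V₁ = (V₂/V₁)(V₃/V₂) = 4.02 × (419/240.2) = 7.013.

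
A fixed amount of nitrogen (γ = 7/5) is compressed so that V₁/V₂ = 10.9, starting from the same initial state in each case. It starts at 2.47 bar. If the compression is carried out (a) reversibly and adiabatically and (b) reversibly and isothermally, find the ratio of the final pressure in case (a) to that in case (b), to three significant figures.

Isothermal: P_b = P₁(V₁/V₂) = 2.47×10.9.
Adiabatic: P_a = P₁(V₁/V₂)^γ = 2.47×10.9^(7/5).
P_a/P_b = (V₁/V₂)^(γ−1) = 10.9^(2/5) = 2.6.

P_adiabatic / P_isothermal ≈ 2.60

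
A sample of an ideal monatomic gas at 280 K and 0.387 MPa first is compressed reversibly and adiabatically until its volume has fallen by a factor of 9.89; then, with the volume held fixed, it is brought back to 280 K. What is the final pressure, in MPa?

P₃ ≈ 3.83 MPa

For a monatomic ideal gas γ = 5/3.
Adiabatic step (PV^γ = const): P₂ = 0.387×9.89^(5/3) = 17.63 MPa; T₂ = 280×9.89^(2/3) = 1290 K.
Isochoric: P₃ = P₂(T₃/T₂) = 17.63 × (280/1290) = 3.827 MPa.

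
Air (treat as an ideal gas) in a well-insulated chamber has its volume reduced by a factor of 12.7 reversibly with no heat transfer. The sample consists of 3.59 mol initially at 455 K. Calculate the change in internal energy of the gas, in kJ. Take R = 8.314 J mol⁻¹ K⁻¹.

For a reversible adiabat TV^(γ−1) is constant, so T₂ = T₁ (V₁/V₂)^(γ−1).
γ = 7/5 for a diatomic ideal gas, so γ−1 = 2/5.
T₂ = 455 × 12.7^(2/5) = 1258 K.
Q = 0, so ΔU = W_on_gas = nCᵥΔT with Cᵥ = R/(γ−1) = 20.79 J/(mol·K).
ΔU = 3.59 × 20.79 × (1258 − 455) = 59890 J.

ΔU ≈ 59.9 kJ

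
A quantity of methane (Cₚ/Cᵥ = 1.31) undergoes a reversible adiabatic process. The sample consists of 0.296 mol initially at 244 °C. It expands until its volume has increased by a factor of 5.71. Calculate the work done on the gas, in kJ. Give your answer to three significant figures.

W ≈ -1.71 kJ

Adiabatic: T₁V₁^(γ−1) = T₂V₂^(γ−1) ⇒ T₂ = T₁ (V₁/V₂)^(γ−1).
T₁ = 244 °C = 517.1 K.
T₂ = 517.1 × (1/5.71)^(0.31) = 301.3 K.
Q = 0, so ΔU = W_on_gas = nCᵥΔT with Cᵥ = R/(γ−1) = 26.82 J/(mol·K).
ΔU = 0.296 × 26.82 × (301.3 − 517.1) = -1713 J.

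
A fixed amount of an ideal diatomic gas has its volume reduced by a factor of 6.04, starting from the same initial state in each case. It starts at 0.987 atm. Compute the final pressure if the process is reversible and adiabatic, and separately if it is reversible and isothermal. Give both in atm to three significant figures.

For a diatomic ideal gas γ = 7/5.
Isothermal: P₂ = P₁(V₁/V₂) = 0.987×6.04 = 5.961 atm.
Adiabatic: P₂ = P₁(V₁/V₂)^γ = 0.987×6.04^(7/5) = 12.24 atm.

adiabatic: 12.2 atm; isothermal: 5.96 atm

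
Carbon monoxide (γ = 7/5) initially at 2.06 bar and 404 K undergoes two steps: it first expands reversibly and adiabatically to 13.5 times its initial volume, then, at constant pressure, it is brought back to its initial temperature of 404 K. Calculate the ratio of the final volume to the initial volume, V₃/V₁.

V₃/V₁ ≈ 38.2

Adiabatic step: V₂/V₁ = 13.5; T₂ = T₁·(1/13.5)^(2/5) = 142.6 K.
Isobaric step: V₃/V₂ = T₃/T₂ = 404/142.6.
V₃/V₁ = (V₂/V₁)(V₃/V₂) = 13.5 × (404/142.6) = 38.24.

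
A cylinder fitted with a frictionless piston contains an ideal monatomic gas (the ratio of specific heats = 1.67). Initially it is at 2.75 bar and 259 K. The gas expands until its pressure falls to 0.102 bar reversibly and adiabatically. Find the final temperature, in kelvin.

Adiabatic: T₂/T₁ = (P₂/P₁)^((γ−1)/γ).
T₂ = 259 × (0.102/2.75)^(0.401) = 69.07 K.

T₂ ≈ 69.1 K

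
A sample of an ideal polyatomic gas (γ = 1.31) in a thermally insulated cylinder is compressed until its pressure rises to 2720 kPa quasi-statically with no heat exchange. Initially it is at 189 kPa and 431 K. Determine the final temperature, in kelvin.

T₂ ≈ 810 K

Adiabatic: T₂/T₁ = (P₂/P₁)^((γ−1)/γ).
T₂ = 431 × (2720/189)^(0.237) = 810.1 K.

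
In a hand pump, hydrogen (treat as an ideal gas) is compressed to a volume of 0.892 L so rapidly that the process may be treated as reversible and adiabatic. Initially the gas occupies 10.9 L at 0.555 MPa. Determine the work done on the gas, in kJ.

W ≈ 26.0 kJ

γ = 7/5 for a diatomic ideal gas.
P₂ = P₁(V₁/V₂)^γ = 0.555×(10.9/0.892)^(7/5) = 18.46 MPa.
For a reversible adiabat, W_by_gas = (P₁V₁ − P₂V₂)/(γ−1).
W_by = (555000×0.0109 − 1.846×10^7×0.000892) / (2/5) = -26040 J.
W_on_gas = −W_by = 26040 J.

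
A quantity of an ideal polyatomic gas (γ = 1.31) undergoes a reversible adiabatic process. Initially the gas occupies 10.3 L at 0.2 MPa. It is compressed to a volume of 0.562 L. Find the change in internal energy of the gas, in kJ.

ΔU ≈ 9.73 kJ

P₂ = P₁(V₁/V₂)^γ = 0.2×(10.3/0.562)^(1.31) = 9.03 MPa.
For a reversible adiabat, W_by_gas = (P₁V₁ − P₂V₂)/(γ−1).
W_by = (200000×0.0103 − 9.03×10^6×0.000562) / (0.31) = -9726 J.
Q = 0 ⇒ ΔU = −W_by = 9726 J.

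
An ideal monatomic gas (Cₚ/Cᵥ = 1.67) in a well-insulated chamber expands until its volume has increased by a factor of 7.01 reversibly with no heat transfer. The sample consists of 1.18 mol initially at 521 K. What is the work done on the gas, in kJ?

Adiabatic: T₁V₁^(γ−1) = T₂V₂^(γ−1) ⇒ T₂ = T₁ (V₁/V₂)^(γ−1).
T₂ = 521 × (1/7.01)^(0.67) = 141.3 K.
Q = 0, so ΔU = W_on_gas = nCᵥΔT with Cᵥ = R/(γ−1) = 12.41 J/(mol·K).
ΔU = 1.18 × 12.41 × (141.3 − 521) = -5559 J.

W ≈ -5.56 kJ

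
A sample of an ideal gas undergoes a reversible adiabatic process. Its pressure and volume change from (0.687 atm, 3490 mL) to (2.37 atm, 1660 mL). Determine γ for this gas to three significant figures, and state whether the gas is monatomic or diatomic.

γ ≈ 1.67; monatomic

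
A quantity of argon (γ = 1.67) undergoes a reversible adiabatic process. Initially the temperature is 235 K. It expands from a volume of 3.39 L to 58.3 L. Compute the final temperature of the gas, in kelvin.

T₂ ≈ 34.9 K

For a reversible adiabat TV^(γ−1) is constant, so T₂ = T₁ (V₁/V₂)^(γ−1).
T₂ = 235 × (3.39/58.3)^(0.67) = 34.94 K.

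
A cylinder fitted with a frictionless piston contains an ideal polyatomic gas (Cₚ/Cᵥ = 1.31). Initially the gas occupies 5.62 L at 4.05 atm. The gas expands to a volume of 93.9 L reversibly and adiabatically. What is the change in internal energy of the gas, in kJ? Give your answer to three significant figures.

P₂ = P₁(V₁/V₂)^γ = 4.05×(5.62/93.9)^(1.31) = 0.1013 atm.
For a reversible adiabat, W_by_gas = (P₁V₁ − P₂V₂)/(γ−1).
W_by = (410400×0.00562 − 10260×0.0939) / (0.31) = 4332 J.
Q = 0 ⇒ ΔU = −W_by = -4332 J.

ΔU ≈ -4.33 kJ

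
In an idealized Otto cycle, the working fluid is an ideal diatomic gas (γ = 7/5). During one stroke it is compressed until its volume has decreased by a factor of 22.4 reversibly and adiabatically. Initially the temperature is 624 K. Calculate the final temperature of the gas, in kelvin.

For a reversible adiabat TV^(γ−1) is constant, so T₂ = T₁ (V₁/V₂)^(γ−1).
T₂ = 624 × 22.4^(2/5) = 2164 K.

T₂ ≈ 2160 K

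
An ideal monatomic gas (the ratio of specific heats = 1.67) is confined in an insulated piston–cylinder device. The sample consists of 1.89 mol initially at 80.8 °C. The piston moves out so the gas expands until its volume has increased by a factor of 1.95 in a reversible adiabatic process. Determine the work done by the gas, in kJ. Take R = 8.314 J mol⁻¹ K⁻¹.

W ≈ 2.99 kJ

For a reversible adiabat TV^(γ−1) is constant, so T₂ = T₁ (V₁/V₂)^(γ−1).
T₁ = 80.8 °C = 353.9 K.
T₂ = 353.9 × (1/1.95)^(0.67) = 226.3 K.
Q = 0, so ΔU = W_on_gas = nCᵥΔT with Cᵥ = R/(γ−1) = 12.41 J/(mol·K).
ΔU = 1.89 × 12.41 × (226.3 − 353.9) = -2995 J.
Work done by the gas = −ΔU = 2995 J.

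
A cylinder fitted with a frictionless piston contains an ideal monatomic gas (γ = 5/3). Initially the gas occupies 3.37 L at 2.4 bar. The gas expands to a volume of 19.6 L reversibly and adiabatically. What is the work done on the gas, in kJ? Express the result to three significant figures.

P₂ = P₁(V₁/V₂)^γ = 2.4×(3.37/19.6)^(5/3) = 0.1276 bar.
For a reversible adiabat, W_by_gas = (P₁V₁ − P₂V₂)/(γ−1).
W_by = (240000×0.00337 − 12760×0.0196) / (2/3) = 838.1 J.
W_on_gas = −W_by = -838.1 J.

W ≈ -0.838 kJ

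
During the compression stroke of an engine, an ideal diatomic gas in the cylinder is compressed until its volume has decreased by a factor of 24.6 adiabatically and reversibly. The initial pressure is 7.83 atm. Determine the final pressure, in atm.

Adiabatic: P₁V₁^γ = P₂V₂^γ ⇒ P₂ = P₁ (V₁/V₂)^γ.
For a diatomic ideal gas γ = 7/5.
P₂ = 7.83 × 24.6^(7/5) = 693.5 atm.

P₂ ≈ 694 atm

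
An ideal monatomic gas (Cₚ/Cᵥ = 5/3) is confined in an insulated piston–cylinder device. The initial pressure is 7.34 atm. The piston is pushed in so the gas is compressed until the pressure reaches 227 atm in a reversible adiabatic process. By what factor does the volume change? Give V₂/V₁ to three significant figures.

V₂/V₁ ≈ 0.128

From PV^γ = const, V₂/V₁ = (P₁/P₂)^(1/γ).
V₂/V₁ = (7.34/227)^(3/5) = 0.1276.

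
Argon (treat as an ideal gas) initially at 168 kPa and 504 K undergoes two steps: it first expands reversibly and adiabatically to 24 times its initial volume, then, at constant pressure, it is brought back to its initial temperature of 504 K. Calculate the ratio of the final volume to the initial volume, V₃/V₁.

V₃/V₁ ≈ 200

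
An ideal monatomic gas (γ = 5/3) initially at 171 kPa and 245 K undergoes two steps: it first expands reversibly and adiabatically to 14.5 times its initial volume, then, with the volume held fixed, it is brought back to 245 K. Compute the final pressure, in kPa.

P₃ ≈ 11.8 kPa

Adiabatic step (PV^γ = const): P₂ = 171×(1/14.5)^(5/3) = 1.983 kPa; T₂ = 245×(1/14.5)^(2/3) = 41.2 K.
Isochoric: P₃ = P₂(T₃/T₂) = 1.983 × (245/41.2) = 11.79 kPa.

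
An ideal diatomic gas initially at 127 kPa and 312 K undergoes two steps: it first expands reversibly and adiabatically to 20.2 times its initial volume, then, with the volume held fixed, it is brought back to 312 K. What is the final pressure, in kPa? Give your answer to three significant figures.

For a diatomic ideal gas γ = 7/5.
Adiabatic step (PV^γ = const): P₂ = 127×(1/20.2)^(7/5) = 1.889 kPa; T₂ = 312×(1/20.2)^(2/5) = 93.76 K.
Isochoric: P₃ = P₂(T₃/T₂) = 1.889 × (312/93.76) = 6.287 kPa.

P₃ ≈ 6.29 kPa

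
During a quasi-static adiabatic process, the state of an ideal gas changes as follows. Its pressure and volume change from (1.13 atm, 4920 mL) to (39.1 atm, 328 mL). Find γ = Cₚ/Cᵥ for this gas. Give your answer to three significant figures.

PV^γ = const ⇒ γ = ln(P₂/P₁) / ln(V₁/V₂).
γ = ln(39.1/1.13) / ln(4920/328) = 1.309.

γ ≈ 1.31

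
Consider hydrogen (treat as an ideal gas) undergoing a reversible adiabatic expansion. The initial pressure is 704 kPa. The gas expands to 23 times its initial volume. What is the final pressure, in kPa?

Since PV^γ is constant along a reversible adiabat, P₂ = P₁ (V₁/V₂)^γ.
For a diatomic ideal gas γ = 7/5.
P₂ = 704 × (1/23)^(7/5) = 8.733 kPa.

P₂ ≈ 8.73 kPa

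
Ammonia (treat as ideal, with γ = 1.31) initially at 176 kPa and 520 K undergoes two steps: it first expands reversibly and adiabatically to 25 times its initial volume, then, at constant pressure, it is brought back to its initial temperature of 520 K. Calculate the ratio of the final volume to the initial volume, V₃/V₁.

Adiabatic step: V₂/V₁ = 25; T₂ = T₁·(1/25)^(0.31) = 191.7 K.
Isobaric step: V₃/V₂ = T₃/T₂ = 520/191.7.
V₃/V₁ = (V₂/V₁)(V₃/V₂) = 25 × (520/191.7) = 67.81.

V₃/V₁ ≈ 67.8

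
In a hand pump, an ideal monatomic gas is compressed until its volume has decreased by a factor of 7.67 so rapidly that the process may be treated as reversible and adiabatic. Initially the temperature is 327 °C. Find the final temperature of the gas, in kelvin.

T₂ ≈ 2330 K

Adiabatic: T₁V₁^(γ−1) = T₂V₂^(γ−1) ⇒ T₂ = T₁ (V₁/V₂)^(γ−1).
For a monatomic ideal gas γ = 5/3, so γ−1 = 2/3.
T₁ = 327 °C = 600.1 K.
T₂ = 600.1 × 7.67^(2/3) = 2334 K.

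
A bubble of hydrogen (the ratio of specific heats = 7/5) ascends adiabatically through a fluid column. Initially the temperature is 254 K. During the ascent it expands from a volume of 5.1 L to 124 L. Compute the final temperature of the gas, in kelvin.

Adiabatic: T₁V₁^(γ−1) = T₂V₂^(γ−1) ⇒ T₂ = T₁ (V₁/V₂)^(γ−1).
T₂ = 254 × (5.1/124)^(2/5) = 70.88 K.

T₂ ≈ 70.9 K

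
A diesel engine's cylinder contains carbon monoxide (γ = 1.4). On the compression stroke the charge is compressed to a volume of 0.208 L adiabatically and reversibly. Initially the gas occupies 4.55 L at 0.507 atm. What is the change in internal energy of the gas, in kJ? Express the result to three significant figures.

P₂ = P₁(V₁/V₂)^γ = 0.507×(4.55/0.208)^(1.4) = 38.1 atm.
For a reversible adiabat, W_by_gas = (P₁V₁ − P₂V₂)/(γ−1).
W_by = (51370×0.00455 − 3.861×10^6×0.000208) / (0.4) = -1423 J.
Q = 0 ⇒ ΔU = −W_by = 1423 J.

ΔU ≈ 1.42 kJ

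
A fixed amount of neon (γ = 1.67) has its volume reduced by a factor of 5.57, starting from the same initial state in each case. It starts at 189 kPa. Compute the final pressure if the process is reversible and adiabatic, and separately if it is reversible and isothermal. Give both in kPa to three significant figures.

adiabatic: 3330 kPa; isothermal: 1050 kPa

Isothermal: P₂ = P₁(V₁/V₂) = 189×5.57 = 1053 kPa.
Adiabatic: P₂ = P₁(V₁/V₂)^γ = 189×5.57^(1.67) = 3327 kPa.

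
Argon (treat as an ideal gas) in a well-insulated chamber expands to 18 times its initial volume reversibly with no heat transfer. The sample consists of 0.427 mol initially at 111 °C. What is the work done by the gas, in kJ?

For a reversible adiabat TV^(γ−1) is constant, so T₂ = T₁ (V₁/V₂)^(γ−1).
γ = 5/3 for a monatomic ideal gas, so γ−1 = 2/3.
T₁ = 111 °C = 384.1 K.
T₂ = 384.1 × (1/18)^(2/3) = 55.93 K.
Q = 0, so ΔU = W_on_gas = nCᵥΔT with Cᵥ = R/(γ−1) = 12.47 J/(mol·K).
ΔU = 0.427 × 12.47 × (55.93 − 384.1) = -1748 J.
Work done by the gas = −ΔU = 1748 J.

W ≈ 1.75 kJ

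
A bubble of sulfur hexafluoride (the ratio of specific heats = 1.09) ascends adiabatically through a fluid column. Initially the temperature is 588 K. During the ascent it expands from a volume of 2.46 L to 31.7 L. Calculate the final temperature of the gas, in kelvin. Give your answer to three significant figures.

For a reversible adiabat TV^(γ−1) is constant, so T₂ = T₁ (V₁/V₂)^(γ−1).
T₂ = 588 × (2.46/31.7)^(0.09) = 467.2 K.

T₂ ≈ 467 K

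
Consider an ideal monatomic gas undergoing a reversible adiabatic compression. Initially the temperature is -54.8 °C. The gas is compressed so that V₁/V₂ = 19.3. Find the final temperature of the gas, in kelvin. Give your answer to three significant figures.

Adiabatic: T₁V₁^(γ−1) = T₂V₂^(γ−1) ⇒ T₂ = T₁ (V₁/V₂)^(γ−1).
For a monatomic ideal gas γ = 5/3, so γ−1 = 2/3.
T₁ = -54.8 °C = 218.3 K.
T₂ = 218.3 × 19.3^(2/3) = 1571 K.

T₂ ≈ 1570 K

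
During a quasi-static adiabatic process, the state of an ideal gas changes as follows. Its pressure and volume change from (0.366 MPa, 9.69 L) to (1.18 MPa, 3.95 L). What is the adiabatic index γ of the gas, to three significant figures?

PV^γ = const ⇒ γ = ln(P₂/P₁) / ln(V₁/V₂).
γ = ln(1.18/0.366) / ln(9.69/3.95) = 1.305.

γ ≈ 1.30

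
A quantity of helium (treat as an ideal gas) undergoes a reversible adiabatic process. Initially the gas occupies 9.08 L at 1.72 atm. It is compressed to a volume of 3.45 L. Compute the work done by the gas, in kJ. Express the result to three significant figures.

W ≈ -2.15 kJ

γ = 5/3 for a monatomic ideal gas.
P₂ = P₁(V₁/V₂)^γ = 1.72×(9.08/3.45)^(5/3) = 8.629 atm.
For a reversible adiabat, W_by_gas = (P₁V₁ − P₂V₂)/(γ−1).
W_by = (174300×0.00908 − 874400×0.00345) / (2/3) = -2151 J.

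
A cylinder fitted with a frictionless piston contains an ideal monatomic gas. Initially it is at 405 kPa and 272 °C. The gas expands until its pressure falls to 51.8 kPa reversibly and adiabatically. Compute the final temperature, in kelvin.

T₂ ≈ 239 K

Adiabatic: T₂/T₁ = (P₂/P₁)^((γ−1)/γ).
For a monatomic ideal gas γ = 5/3, so (γ−1)/γ = 2/5.
T₁ = 272 °C = 545.1 K.
T₂ = 545.1 × (51.8/405)^(2/5) = 239.5 K.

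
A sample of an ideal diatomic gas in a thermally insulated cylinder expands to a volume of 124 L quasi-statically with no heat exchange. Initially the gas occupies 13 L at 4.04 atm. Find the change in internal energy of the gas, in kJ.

γ = 7/5 for a diatomic ideal gas.
P₂ = P₁(V₁/V₂)^γ = 4.04×(13/124)^(7/5) = 0.1718 atm.
For a reversible adiabat, W_by_gas = (P₁V₁ − P₂V₂)/(γ−1).
W_by = (409400×0.013 − 17410×0.124) / (2/5) = 7907 J.
Q = 0 ⇒ ΔU = −W_by = -7907 J.

ΔU ≈ -7.91 kJ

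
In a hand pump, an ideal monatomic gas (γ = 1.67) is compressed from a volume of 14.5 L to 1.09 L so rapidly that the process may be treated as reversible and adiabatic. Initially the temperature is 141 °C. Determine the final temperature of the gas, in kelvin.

Adiabatic: T₁V₁^(γ−1) = T₂V₂^(γ−1) ⇒ T₂ = T₁ (V₁/V₂)^(γ−1).
T₁ = 141 °C = 414.1 K.
T₂ = 414.1 × (14.5/1.09)^(0.67) = 2345 K.

T₂ ≈ 2350 K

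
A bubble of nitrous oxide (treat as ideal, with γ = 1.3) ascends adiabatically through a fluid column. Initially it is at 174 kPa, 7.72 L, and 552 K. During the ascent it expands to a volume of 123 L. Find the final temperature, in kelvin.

T₂ ≈ 241 K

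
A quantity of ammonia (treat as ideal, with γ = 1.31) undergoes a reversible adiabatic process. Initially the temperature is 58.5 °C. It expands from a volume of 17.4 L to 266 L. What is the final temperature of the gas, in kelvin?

T₂ ≈ 142 K

Adiabatic: T₁V₁^(γ−1) = T₂V₂^(γ−1) ⇒ T₂ = T₁ (V₁/V₂)^(γ−1).
T₁ = 58.5 °C = 331.6 K.
T₂ = 331.6 × (17.4/266)^(0.31) = 142.4 K.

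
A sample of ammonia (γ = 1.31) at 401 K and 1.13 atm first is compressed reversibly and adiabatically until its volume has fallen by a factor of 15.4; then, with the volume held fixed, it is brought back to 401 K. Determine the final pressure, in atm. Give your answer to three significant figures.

P₃ ≈ 17.4 atm

Adiabatic step (PV^γ = const): P₂ = 1.13×15.4^(1.31) = 40.62 atm; T₂ = 401×15.4^(0.31) = 936 K.
Isochoric: P₃ = P₂(T₃/T₂) = 40.62 × (401/936) = 17.4 atm.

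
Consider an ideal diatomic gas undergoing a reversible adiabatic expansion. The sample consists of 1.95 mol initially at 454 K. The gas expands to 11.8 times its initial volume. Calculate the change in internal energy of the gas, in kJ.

ΔU ≈ -11.5 kJ

Adiabatic: T₁V₁^(γ−1) = T₂V₂^(γ−1) ⇒ T₂ = T₁ (V₁/V₂)^(γ−1).
γ = 7/5 for a diatomic ideal gas, so γ−1 = 2/5.
T₂ = 454 × (1/11.8)^(2/5) = 169.2 K.
Q = 0, so ΔU = W_on_gas = nCᵥΔT with Cᵥ = R/(γ−1) = 20.79 J/(mol·K).
ΔU = 1.95 × 20.79 × (169.2 − 454) = -11540 J.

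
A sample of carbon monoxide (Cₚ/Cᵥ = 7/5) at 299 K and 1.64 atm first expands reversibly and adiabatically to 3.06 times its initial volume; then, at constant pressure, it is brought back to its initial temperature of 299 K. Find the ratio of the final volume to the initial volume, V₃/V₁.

V₃/V₁ ≈ 4.79

Adiabatic step: V₂/V₁ = 3.06; T₂ = T₁·(1/3.06)^(2/5) = 191.2 K.
Isobaric step: V₃/V₂ = T₃/T₂ = 299/191.2.
V₃/V₁ = (V₂/V₁)(V₃/V₂) = 3.06 × (299/191.2) = 4.786.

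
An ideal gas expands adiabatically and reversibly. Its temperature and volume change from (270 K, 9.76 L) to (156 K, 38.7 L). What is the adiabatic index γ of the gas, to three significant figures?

γ ≈ 1.40

TV^(γ−1) = const ⇒ γ − 1 = ln(T₂/T₁) / ln(V₁/V₂).
γ = 1 + ln(156/270) / ln(9.76/38.7) = 1.398.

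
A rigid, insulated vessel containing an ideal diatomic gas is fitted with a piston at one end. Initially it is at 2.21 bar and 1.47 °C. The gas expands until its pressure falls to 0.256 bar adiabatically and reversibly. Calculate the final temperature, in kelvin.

Along an adiabat T P^((1−γ)/γ) is constant, so T₂ = T₁ (P₂/P₁)^((γ−1)/γ).
For a diatomic ideal gas γ = 7/5, so (γ−1)/γ = 2/7.
T₁ = 1.47 °C = 274.6 K.
T₂ = 274.6 × (0.256/2.21)^(2/7) = 148.3 K.

T₂ ≈ 148 K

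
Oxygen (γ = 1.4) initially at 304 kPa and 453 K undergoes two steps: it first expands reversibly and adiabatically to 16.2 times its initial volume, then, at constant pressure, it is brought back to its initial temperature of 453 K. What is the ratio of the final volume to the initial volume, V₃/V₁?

Adiabatic step: V₂/V₁ = 16.2; T₂ = T₁·(1/16.2)^(0.4) = 148.7 K.
Isobaric step: V₃/V₂ = T₃/T₂ = 453/148.7.
V₃/V₁ = (V₂/V₁)(V₃/V₂) = 16.2 × (453/148.7) = 49.35.

V₃/V₁ ≈ 49.4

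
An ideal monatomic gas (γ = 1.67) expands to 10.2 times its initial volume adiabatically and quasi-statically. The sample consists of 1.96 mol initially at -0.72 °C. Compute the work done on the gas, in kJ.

W ≈ -5.23 kJ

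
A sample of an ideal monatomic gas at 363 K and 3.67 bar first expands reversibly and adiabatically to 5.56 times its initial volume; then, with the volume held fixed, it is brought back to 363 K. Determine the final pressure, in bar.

P₃ ≈ 0.660 bar

For a monatomic ideal gas γ = 5/3.
Adiabatic step (PV^γ = const): P₂ = 3.67×(1/5.56)^(5/3) = 0.2103 bar; T₂ = 363×(1/5.56)^(2/3) = 115.7 K.
Isochoric: P₃ = P₂(T₃/T₂) = 0.2103 × (363/115.7) = 0.6601 bar.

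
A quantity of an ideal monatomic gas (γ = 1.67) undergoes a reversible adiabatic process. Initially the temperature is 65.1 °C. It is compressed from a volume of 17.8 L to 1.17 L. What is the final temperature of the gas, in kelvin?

T₂ ≈ 2100 K

Adiabatic: T₁V₁^(γ−1) = T₂V₂^(γ−1) ⇒ T₂ = T₁ (V₁/V₂)^(γ−1).
T₁ = 65.1 °C = 338.2 K.
T₂ = 338.2 × (17.8/1.17)^(0.67) = 2096 K.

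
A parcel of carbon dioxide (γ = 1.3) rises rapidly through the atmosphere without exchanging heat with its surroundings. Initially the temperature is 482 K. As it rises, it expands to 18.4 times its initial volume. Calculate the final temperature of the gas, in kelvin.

T₂ ≈ 201 K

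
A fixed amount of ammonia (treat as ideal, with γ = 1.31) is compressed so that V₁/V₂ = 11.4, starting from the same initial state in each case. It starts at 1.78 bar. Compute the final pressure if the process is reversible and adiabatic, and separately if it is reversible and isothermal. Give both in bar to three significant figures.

Isothermal: P₂ = P₁(V₁/V₂) = 1.78×11.4 = 20.29 bar.
Adiabatic: P₂ = P₁(V₁/V₂)^γ = 1.78×11.4^(1.31) = 43.15 bar.

adiabatic: 43.1 bar; isothermal: 20.3 bar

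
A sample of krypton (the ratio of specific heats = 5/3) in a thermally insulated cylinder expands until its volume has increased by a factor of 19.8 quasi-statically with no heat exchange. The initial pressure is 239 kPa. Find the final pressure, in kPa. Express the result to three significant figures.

Adiabatic: P₁V₁^γ = P₂V₂^γ ⇒ P₂ = P₁ (V₁/V₂)^γ.
P₂ = 239 × (1/19.8)^(5/3) = 1.649 kPa.

P₂ ≈ 1.65 kPa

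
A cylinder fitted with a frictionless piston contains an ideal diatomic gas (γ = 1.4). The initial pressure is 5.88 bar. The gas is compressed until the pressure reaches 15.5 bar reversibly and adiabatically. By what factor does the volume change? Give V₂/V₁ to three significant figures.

From PV^γ = const, V₂/V₁ = (P₁/P₂)^(1/γ).
V₂/V₁ = (5.88/15.5)^(0.714) = 0.5004.

V₂/V₁ ≈ 0.500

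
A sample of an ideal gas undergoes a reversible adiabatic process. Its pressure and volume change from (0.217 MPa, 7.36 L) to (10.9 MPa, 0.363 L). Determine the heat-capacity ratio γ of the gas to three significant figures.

PV^γ = const ⇒ γ = ln(P₂/P₁) / ln(V₁/V₂).
γ = ln(10.9/0.217) / ln(7.36/0.363) = 1.301.

γ ≈ 1.30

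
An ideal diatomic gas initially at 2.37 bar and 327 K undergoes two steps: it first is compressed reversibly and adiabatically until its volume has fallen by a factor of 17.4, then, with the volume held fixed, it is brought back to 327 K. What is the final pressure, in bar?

P₃ ≈ 41.2 bar

For a diatomic ideal gas γ = 7/5.
Adiabatic step (PV^γ = const): P₂ = 2.37×17.4^(7/5) = 129.3 bar; T₂ = 327×17.4^(2/5) = 1025 K.
Isochoric: P₃ = P₂(T₃/T₂) = 129.3 × (327/1025) = 41.24 bar.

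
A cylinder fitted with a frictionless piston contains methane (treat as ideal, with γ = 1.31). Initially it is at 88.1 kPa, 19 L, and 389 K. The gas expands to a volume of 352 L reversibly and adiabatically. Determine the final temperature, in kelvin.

For a reversible adiabat TV^(γ−1) is constant, so T₂ = T₁ (V₁/V₂)^(γ−1).
T₂ = 389 × (19/352)^(0.31) = 157.4 K.

T₂ ≈ 157 K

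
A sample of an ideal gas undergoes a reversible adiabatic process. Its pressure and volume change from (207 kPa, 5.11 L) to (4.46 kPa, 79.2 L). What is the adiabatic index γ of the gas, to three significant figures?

γ ≈ 1.40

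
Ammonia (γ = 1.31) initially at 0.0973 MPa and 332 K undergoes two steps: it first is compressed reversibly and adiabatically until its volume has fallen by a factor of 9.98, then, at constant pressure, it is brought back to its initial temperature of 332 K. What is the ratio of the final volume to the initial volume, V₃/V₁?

Adiabatic step: V₂/V₁ = 0.1002; T₂ = T₁·9.98^(0.31) = 677.4 K.
Isobaric step: V₃/V₂ = T₃/T₂ = 332/677.4.
V₃/V₁ = (V₂/V₁)(V₃/V₂) = 0.1002 × (332/677.4) = 0.04911.

V₃/V₁ ≈ 0.0491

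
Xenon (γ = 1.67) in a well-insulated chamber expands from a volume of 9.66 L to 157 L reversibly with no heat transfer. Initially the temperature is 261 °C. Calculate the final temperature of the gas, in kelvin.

T₂ ≈ 82.5 K

Adiabatic: T₁V₁^(γ−1) = T₂V₂^(γ−1) ⇒ T₂ = T₁ (V₁/V₂)^(γ−1).
T₁ = 261 °C = 534.1 K.
T₂ = 534.1 × (9.66/157)^(0.67) = 82.48 K.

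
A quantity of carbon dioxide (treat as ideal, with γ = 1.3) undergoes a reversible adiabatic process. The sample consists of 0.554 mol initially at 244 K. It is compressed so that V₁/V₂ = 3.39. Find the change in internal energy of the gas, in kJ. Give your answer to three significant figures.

Adiabatic: T₁V₁^(γ−1) = T₂V₂^(γ−1) ⇒ T₂ = T₁ (V₁/V₂)^(γ−1).
T₂ = 244 × 3.39^(0.3) = 351.9 K.
Q = 0, so ΔU = W_on_gas = nCᵥΔT with Cᵥ = R/(γ−1) = 27.71 J/(mol·K).
ΔU = 0.554 × 27.71 × (351.9 − 244) = 1657 J.

ΔU ≈ 1.66 kJ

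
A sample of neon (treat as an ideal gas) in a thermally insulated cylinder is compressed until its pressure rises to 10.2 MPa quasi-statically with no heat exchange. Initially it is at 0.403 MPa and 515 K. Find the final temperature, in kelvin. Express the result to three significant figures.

T₂ ≈ 1880 K

Along an adiabat T P^((1−γ)/γ) is constant, so T₂ = T₁ (P₂/P₁)^((γ−1)/γ).
For a monatomic ideal gas γ = 5/3, so (γ−1)/γ = 2/5.
T₂ = 515 × (10.2/0.403)^(2/5) = 1876 K.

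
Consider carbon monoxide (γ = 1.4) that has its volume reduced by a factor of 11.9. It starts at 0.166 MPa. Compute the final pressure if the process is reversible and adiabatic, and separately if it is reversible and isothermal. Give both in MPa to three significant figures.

Isothermal: P₂ = P₁(V₁/V₂) = 0.166×11.9 = 1.975 MPa.
Adiabatic: P₂ = P₁(V₁/V₂)^γ = 0.166×11.9^(1.4) = 5.32 MPa.

adiabatic: 5.32 MPa; isothermal: 1.98 MPa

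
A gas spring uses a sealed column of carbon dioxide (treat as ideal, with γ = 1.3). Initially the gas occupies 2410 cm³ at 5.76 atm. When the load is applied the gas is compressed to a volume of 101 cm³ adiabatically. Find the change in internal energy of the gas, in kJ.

P₂ = P₁(V₁/V₂)^γ = 5.76×(2410/101)^(1.3) = 356 atm.
For a reversible adiabat, W_by_gas = (P₁V₁ − P₂V₂)/(γ−1).
W_by = (583600×0.00241 − 3.607×10^7×0.000101) / (0.3) = -7455 J.
Q = 0 ⇒ ΔU = −W_by = 7455 J.

ΔU ≈ 7.45 kJ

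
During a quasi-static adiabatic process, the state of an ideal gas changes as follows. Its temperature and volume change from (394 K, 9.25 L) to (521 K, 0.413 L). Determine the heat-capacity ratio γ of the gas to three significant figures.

γ ≈ 1.09

TV^(γ−1) = const ⇒ γ − 1 = ln(T₂/T₁) / ln(V₁/V₂).
γ = 1 + ln(521/394) / ln(9.25/0.413) = 1.09.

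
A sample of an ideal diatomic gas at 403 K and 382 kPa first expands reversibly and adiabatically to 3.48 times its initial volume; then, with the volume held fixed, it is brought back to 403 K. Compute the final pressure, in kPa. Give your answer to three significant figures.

P₃ ≈ 110 kPa

For a diatomic ideal gas γ = 7/5.
Adiabatic step (PV^γ = const): P₂ = 382×(1/3.48)^(7/5) = 66.66 kPa; T₂ = 403×(1/3.48)^(2/5) = 244.7 K.
Isochoric: P₃ = P₂(T₃/T₂) = 66.66 × (403/244.7) = 109.8 kPa.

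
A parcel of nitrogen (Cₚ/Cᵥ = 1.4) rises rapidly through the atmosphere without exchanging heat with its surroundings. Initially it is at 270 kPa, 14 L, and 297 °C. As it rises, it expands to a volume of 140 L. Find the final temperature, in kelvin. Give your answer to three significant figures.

Adiabatic: T₁V₁^(γ−1) = T₂V₂^(γ−1) ⇒ T₂ = T₁ (V₁/V₂)^(γ−1).
T₁ = 297 °C = 570.1 K.
T₂ = 570.1 × (14/140)^(0.4) = 227 K.

T₂ ≈ 227 K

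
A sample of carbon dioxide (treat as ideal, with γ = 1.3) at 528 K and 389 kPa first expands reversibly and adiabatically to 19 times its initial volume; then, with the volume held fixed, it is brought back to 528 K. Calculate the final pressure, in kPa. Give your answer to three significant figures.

P₃ ≈ 20.5 kPa

Adiabatic step (PV^γ = const): P₂ = 389×(1/19)^(1.3) = 8.464 kPa; T₂ = 528×(1/19)^(0.3) = 218.3 K.
Isochoric: P₃ = P₂(T₃/T₂) = 8.464 × (528/218.3) = 20.47 kPa.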